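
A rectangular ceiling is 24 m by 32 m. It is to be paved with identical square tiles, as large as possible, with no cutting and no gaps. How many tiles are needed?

Tile side = gcd(24, 32).
24 = 2^3 × 3
32 = 2^5
gcd(24, 32) = 2^3 = 8.
Tiles: (24/8) × (32/8) = 3 × 4 = 12.

12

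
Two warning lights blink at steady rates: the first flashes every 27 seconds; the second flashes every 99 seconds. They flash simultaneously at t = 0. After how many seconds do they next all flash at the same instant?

The first simultaneous occurrence is after LCM of the individual periods.
27 = 3^3
99 = 3^2 × 11
LCM(27, 99) = 3^3 × 11 = 297.

297 seconds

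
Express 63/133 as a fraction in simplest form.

63 = 3^2 × 7
133 = 7 × 19
gcd(63, 133) = 7.
Divide numerator and denominator by 7: 63/133 = 9/19.

9/19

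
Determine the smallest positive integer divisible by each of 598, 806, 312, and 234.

598 = 2 × 13 × 23
806 = 2 × 13 × 31
312 = 2^3 × 3 × 13
234 = 2 × 3^2 × 13
LCM(598, 806, 312, 234) = 2^3 × 3^2 × 13 × 23 × 31 = 667368.

667368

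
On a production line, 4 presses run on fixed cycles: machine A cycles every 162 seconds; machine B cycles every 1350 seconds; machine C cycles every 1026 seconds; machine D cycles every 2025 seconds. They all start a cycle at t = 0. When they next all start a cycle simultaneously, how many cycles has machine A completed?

All finish a whole number of cycles simultaneously at t = LCM of the periods.
162 = 2 × 3^4
1350 = 2 × 3^3 × 5^2
1026 = 2 × 3^3 × 19
2025 = 3^4 × 5^2
LCM(162, 1350, 1026, 2025) = 2 × 3^4 × 5^2 × 19 = 76950.
Cycles for period 162: 76950 / 162 = 475.

475 cycles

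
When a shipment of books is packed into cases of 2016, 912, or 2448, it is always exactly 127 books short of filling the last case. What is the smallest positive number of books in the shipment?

651041

Being 127 short of a full case of size k means N ≡ −127 (mod k), i.e. N + 127 is a multiple of each size.
2016 = 2^5 × 3^2 × 7
912 = 2^4 × 3 × 19
2448 = 2^4 × 3^2 × 17
LCM(2016, 912, 2448) = 2^5 × 3^2 × 7 × 17 × 19 = 651168.
Smallest positive N is 651168 − 127 = 651041.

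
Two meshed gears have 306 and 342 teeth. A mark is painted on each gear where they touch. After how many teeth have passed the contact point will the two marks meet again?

5814 teeth

They coincide at every common multiple of the periods; the first is the LCM.
306 = 2 × 3^2 × 17
342 = 2 × 3^2 × 19
LCM(306, 342) = 2 × 3^2 × 17 × 19 = 5814.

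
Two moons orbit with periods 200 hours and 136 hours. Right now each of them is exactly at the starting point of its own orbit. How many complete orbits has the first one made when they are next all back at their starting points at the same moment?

17 orbits

All finish a whole number of cycles simultaneously at t = LCM of the periods.
200 = 2^3 × 5^2
136 = 2^3 × 17
LCM(200, 136) = 2^3 × 5^2 × 17 = 3400.
Orbits for period 200: 3400 / 200 = 17.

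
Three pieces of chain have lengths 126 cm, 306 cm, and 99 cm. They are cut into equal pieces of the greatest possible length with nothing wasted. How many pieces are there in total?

Piece length = gcd(126, 306, 99).
126 = 2 × 3^2 × 7
306 = 2 × 3^2 × 17
99 = 3^2 × 11
gcd(126, 306, 99) = 3^2 = 9.
Total pieces = 126/9 + 306/9 + 99/9 = 14 + 34 + 11 = 59.

59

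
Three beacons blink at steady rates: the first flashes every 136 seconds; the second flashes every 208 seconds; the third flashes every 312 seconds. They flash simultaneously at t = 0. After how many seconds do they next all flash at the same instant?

10608 seconds

We need the least common multiple of the intervals.
136 = 2^3 × 17
208 = 2^4 × 13
312 = 2^3 × 3 × 13
LCM(136, 208, 312) = 2^4 × 3 × 13 × 17 = 10608.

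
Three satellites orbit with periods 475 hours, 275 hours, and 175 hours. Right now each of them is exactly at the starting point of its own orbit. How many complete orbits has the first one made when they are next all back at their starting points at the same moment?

The first common completion time is the LCM of the periods.
475 = 5^2 × 19
275 = 5^2 × 11
175 = 5^2 × 7
LCM(475, 275, 175) = 5^2 × 7 × 11 × 19 = 36575.
Orbits for period 475: 36575 / 475 = 77.

77 orbits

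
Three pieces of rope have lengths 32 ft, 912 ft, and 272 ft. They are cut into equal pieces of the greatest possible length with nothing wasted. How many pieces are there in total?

76

Piece length = gcd(32, 912, 272).
32 = 2^5
912 = 2^4 × 3 × 19
272 = 2^4 × 17
gcd(32, 912, 272) = 2^4 = 16.
Total pieces = 32/16 + 912/16 + 272/16 = 2 + 57 + 17 = 76.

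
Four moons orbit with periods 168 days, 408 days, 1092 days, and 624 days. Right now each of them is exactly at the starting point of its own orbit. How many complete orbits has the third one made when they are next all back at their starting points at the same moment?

68 orbits

All finish a whole number of cycles simultaneously at t = LCM of the periods.
168 = 2^3 × 3 × 7
408 = 2^3 × 3 × 17
1092 = 2^2 × 3 × 7 × 13
624 = 2^4 × 3 × 13
LCM(168, 408, 1092, 624) = 2^4 × 3 × 7 × 13 × 17 = 74256.
Orbits for period 1092: 74256 / 1092 = 68.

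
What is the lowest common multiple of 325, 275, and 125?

17875

325 = 5^2 × 13
275 = 5^2 × 11
125 = 5^3
LCM(325, 275, 125) = 5^3 × 11 × 13 = 17875.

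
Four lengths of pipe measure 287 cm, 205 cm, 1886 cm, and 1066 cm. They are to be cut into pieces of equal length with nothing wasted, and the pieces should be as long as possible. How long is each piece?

41 cm

Each piece length must divide every original length, so the longest possible is gcd(287, 205, 1886, 1066).
287 = 7 × 41
205 = 5 × 41
1886 = 2 × 23 × 41
1066 = 2 × 13 × 41
gcd(287, 205, 1886, 1066) = 41.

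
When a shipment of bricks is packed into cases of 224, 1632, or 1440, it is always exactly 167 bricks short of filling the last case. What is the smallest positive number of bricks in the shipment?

Being 167 short of a full case of size k means N ≡ −167 (mod k), i.e. N + 167 is a multiple of each size.
224 = 2^5 × 7
1632 = 2^5 × 3 × 17
1440 = 2^5 × 3^2 × 5
LCM(224, 1632, 1440) = 2^5 × 3^2 × 5 × 7 × 17 = 171360.
Smallest positive N is 171360 − 167 = 171193.

171193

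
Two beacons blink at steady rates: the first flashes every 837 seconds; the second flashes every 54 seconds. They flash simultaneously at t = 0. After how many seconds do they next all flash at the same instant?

We need the least common multiple of the intervals.
837 = 3^3 × 31
54 = 2 × 3^3
LCM(837, 54) = 2 × 3^3 × 31 = 1674.

1674 seconds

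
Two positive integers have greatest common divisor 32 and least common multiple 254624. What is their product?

For any two positive integers, gcd × lcm = product = 32 × 254624 = 8147968.

8147968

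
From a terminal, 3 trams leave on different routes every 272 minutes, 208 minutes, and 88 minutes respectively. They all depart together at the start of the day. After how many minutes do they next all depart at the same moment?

38896 minutes

We need the least common multiple of the intervals.
272 = 2^4 × 17
208 = 2^4 × 13
88 = 2^3 × 11
LCM(272, 208, 88) = 2^4 × 11 × 13 × 17 = 38896.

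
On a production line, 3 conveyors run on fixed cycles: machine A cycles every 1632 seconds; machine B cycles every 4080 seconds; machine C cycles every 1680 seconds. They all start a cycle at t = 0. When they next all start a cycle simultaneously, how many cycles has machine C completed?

They are all back at their starting positions together after one LCM of the periods.
1632 = 2^5 × 3 × 17
4080 = 2^4 × 3 × 5 × 17
1680 = 2^4 × 3 × 5 × 7
LCM(1632, 4080, 1680) = 2^5 × 3 × 5 × 7 × 17 = 57120.
Cycles for period 1680: 57120 / 1680 = 34.

34 cycles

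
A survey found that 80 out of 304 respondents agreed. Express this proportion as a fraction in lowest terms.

5/19

80 = 2^4 × 5
304 = 2^4 × 19
gcd(80, 304) = 2^4 = 16.
Divide numerator and denominator by 16: 80/304 = 5/19.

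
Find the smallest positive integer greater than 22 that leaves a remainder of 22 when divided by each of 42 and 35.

N − 22 must be a common multiple of 42 and 35.
42 = 2 × 3 × 7
35 = 5 × 7
LCM(42, 35) = 2 × 3 × 5 × 7 = 210.
Smallest N > 22 is LCM + 22 = 210 + 22 = 232.

232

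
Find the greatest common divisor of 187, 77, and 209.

11

187 = 11 × 17
77 = 7 × 11
209 = 11 × 19
gcd(187, 77, 209) = 11.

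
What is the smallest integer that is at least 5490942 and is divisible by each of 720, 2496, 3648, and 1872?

The integer must be a common multiple of 720, 2496, 3648, and 1872, so a multiple of their LCM.
720 = 2^4 × 3^2 × 5
2496 = 2^6 × 3 × 13
3648 = 2^6 × 3 × 19
1872 = 2^4 × 3^2 × 13
LCM(720, 2496, 3648, 1872) = 2^6 × 3^2 × 5 × 13 × 19 = 711360.
Smallest multiple of 711360 that is ≥ 5490942: ⌈5490942/711360⌉ × 711360 = 8 × 711360 = 5690880.

5690880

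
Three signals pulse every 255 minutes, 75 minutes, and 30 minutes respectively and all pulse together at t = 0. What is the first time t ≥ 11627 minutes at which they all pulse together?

12750 minutes

Joint pulses occur at multiples of LCM(255, 75, 30).
255 = 3 × 5 × 17
75 = 3 × 5^2
30 = 2 × 3 × 5
LCM(255, 75, 30) = 2 × 3 × 5^2 × 17 = 2550.
Smallest multiple of 2550 that is ≥ 11627: ⌈11627/2550⌉ × 2550 = 5 × 2550 = 12750.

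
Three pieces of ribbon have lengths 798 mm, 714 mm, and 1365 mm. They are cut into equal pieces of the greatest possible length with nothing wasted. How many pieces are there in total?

Piece length = gcd(798, 714, 1365).
798 = 2 × 3 × 7 × 19
714 = 2 × 3 × 7 × 17
1365 = 3 × 5 × 7 × 13
gcd(798, 714, 1365) = 3 × 7 = 21.
Total pieces = 798/21 + 714/21 + 1365/21 = 38 + 34 + 65 = 137.

137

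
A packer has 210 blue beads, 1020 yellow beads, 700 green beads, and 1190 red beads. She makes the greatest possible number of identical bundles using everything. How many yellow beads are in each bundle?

Number of bundles = gcd(210, 1020, 700, 1190).
210 = 2 × 3 × 5 × 7
1020 = 2^2 × 3 × 5 × 17
700 = 2^2 × 5^2 × 7
1190 = 2 × 5 × 7 × 17
gcd(210, 1020, 700, 1190) = 2 × 5 = 10.
yellow beads per bundle = 1020 / 10 = 102.

102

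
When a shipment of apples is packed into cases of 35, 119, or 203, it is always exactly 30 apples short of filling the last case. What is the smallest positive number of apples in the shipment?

17225

Being 30 short of a full case of size k means N ≡ −30 (mod k), i.e. N + 30 is a multiple of each size.
35 = 5 × 7
119 = 7 × 17
203 = 7 × 29
LCM(35, 119, 203) = 5 × 7 × 17 × 29 = 17255.
Smallest positive N is 17255 − 30 = 17225.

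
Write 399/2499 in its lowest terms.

19/119

399 = 3 × 7 × 19
2499 = 3 × 7^2 × 17
gcd(399, 2499) = 3 × 7 = 21.
Divide numerator and denominator by 21: 399/2499 = 19/119.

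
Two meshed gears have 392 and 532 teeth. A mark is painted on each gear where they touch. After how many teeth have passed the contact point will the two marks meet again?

7448 teeth

The first simultaneous occurrence is after LCM of the individual periods.
392 = 2^3 × 7^2
532 = 2^2 × 7 × 19
LCM(392, 532) = 2^3 × 7^2 × 19 = 7448.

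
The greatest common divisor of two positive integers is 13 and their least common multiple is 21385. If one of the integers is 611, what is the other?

455

For two integers, gcd × lcm = product, so the other is (13 × 21385) / 611 = 278005 / 611 = 455.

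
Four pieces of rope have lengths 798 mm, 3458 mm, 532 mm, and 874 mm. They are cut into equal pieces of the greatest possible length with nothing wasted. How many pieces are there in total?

Piece length = gcd(798, 3458, 532, 874).
798 = 2 × 3 × 7 × 19
3458 = 2 × 7 × 13 × 19
532 = 2^2 × 7 × 19
874 = 2 × 19 × 23
gcd(798, 3458, 532, 874) = 2 × 19 = 38.
Total pieces = 798/38 + 3458/38 + 532/38 + 874/38 = 21 + 91 + 14 + 23 = 149.

149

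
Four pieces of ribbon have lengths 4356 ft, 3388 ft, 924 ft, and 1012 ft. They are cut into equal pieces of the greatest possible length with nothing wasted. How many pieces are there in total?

Piece length = gcd(4356, 3388, 924, 1012).
4356 = 2^2 × 3^2 × 11^2
3388 = 2^2 × 7 × 11^2
924 = 2^2 × 3 × 7 × 11
1012 = 2^2 × 11 × 23
gcd(4356, 3388, 924, 1012) = 2^2 × 11 = 44.
Total pieces = 4356/44 + 3388/44 + 924/44 + 1012/44 = 99 + 77 + 21 + 23 = 220.

220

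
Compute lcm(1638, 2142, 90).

139230

1638 = 2 × 3^2 × 7 × 13
2142 = 2 × 3^2 × 7 × 17
90 = 2 × 3^2 × 5
LCM(1638, 2142, 90) = 2 × 3^2 × 5 × 7 × 13 × 17 = 139230.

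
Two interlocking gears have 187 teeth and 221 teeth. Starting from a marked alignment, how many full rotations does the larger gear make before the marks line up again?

The first common completion time is the LCM of the periods.
187 = 11 × 17
221 = 13 × 17
LCM(187, 221) = 11 × 13 × 17 = 2431.
Rotations for period 221: 2431 / 221 = 11.

11 rotations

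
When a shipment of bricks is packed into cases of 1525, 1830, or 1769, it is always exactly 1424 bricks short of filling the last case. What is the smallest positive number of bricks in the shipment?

263926

Being 1424 short of a full case of size k means N ≡ −1424 (mod k), i.e. N + 1424 is a multiple of each size.
1525 = 5^2 × 61
1830 = 2 × 3 × 5 × 61
1769 = 29 × 61
LCM(1525, 1830, 1769) = 2 × 3 × 5^2 × 29 × 61 = 265350.
Smallest positive N is 265350 − 1424 = 263926.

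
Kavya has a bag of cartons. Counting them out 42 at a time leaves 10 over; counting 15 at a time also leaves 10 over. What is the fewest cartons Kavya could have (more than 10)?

N − 10 must be a common multiple of 42 and 15.
42 = 2 × 3 × 7
15 = 3 × 5
LCM(42, 15) = 2 × 3 × 5 × 7 = 210.
Smallest N > 10 is LCM + 10 = 210 + 10 = 220.

220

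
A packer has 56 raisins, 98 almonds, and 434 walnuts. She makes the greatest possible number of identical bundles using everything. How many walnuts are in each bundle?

Number of bundles = gcd(56, 98, 434).
56 = 2^3 × 7
98 = 2 × 7^2
434 = 2 × 7 × 31
gcd(56, 98, 434) = 2 × 7 = 14.
walnuts per bundle = 434 / 14 = 31.

31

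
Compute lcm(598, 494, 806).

598 = 2 × 13 × 23
494 = 2 × 13 × 19
806 = 2 × 13 × 31
LCM(598, 494, 806) = 2 × 13 × 19 × 23 × 31 = 352222.

352222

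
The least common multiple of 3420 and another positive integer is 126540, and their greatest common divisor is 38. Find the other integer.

1406

gcd × lcm = product of the two integers, so the other integer is (38 × 126540) / 3420 = 1406.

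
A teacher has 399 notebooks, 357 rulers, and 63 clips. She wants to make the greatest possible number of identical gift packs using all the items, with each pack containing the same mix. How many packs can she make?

21 packs

The pack count must divide each quantity, so the greatest is gcd(399, 357, 63).
399 = 3 × 7 × 19
357 = 3 × 7 × 17
63 = 3^2 × 7
gcd(399, 357, 63) = 3 × 7 = 21.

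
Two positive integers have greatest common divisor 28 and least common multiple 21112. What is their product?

For any two positive integers, gcd × lcm = product = 28 × 21112 = 591136.

591136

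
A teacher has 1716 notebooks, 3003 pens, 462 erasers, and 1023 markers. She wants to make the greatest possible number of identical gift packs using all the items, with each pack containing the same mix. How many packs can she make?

The pack count must divide each quantity, so the greatest is gcd(1716, 3003, 462, 1023).
1716 = 2^2 × 3 × 11 × 13
3003 = 3 × 7 × 11 × 13
462 = 2 × 3 × 7 × 11
1023 = 3 × 11 × 31
gcd(1716, 3003, 462, 1023) = 3 × 11 = 33.

33 packs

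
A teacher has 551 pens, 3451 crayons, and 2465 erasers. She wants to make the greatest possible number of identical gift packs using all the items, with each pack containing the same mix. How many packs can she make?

29 packs

The pack count must divide each quantity, so the greatest is gcd(551, 3451, 2465).
551 = 19 × 29
3451 = 7 × 17 × 29
2465 = 5 × 17 × 29
gcd(551, 3451, 2465) = 29.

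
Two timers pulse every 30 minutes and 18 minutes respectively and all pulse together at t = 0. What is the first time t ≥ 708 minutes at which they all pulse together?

Joint pulses occur at multiples of LCM(30, 18).
30 = 2 × 3 × 5
18 = 2 × 3^2
LCM(30, 18) = 2 × 3^2 × 5 = 90.
Smallest multiple of 90 that is ≥ 708: ⌈708/90⌉ × 90 = 8 × 90 = 720.

720 minutes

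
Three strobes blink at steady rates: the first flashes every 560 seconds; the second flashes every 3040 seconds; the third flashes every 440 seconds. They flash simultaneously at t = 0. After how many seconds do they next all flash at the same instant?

They coincide at every common multiple of the periods; the first is the LCM.
560 = 2^4 × 5 × 7
3040 = 2^5 × 5 × 19
440 = 2^3 × 5 × 11
LCM(560, 3040, 440) = 2^5 × 5 × 7 × 11 × 19 = 234080.

234080 seconds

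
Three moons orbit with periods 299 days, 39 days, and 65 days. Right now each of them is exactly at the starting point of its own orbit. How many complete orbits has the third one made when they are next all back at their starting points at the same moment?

69 orbits

They are all back at their starting positions together after one LCM of the periods.
299 = 13 × 23
39 = 3 × 13
65 = 5 × 13
LCM(299, 39, 65) = 3 × 5 × 13 × 23 = 4485.
Orbits for period 65: 4485 / 65 = 69.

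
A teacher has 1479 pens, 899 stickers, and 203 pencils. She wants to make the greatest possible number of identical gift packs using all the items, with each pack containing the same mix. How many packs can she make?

The pack count must divide each quantity, so the greatest is gcd(1479, 899, 203).
1479 = 3 × 17 × 29
899 = 29 × 31
203 = 7 × 29
gcd(1479, 899, 203) = 29.

29 packs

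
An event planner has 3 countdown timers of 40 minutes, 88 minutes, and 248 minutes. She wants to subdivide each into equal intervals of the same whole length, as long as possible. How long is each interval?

The interval must divide each timer length; the longest such is the gcd.
40 = 2^3 × 5
88 = 2^3 × 11
248 = 2^3 × 31
gcd(40, 88, 248) = 2^3 = 8.

8 minutes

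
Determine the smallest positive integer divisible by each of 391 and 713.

12121

391 = 17 × 23
713 = 23 × 31
LCM(391, 713) = 17 × 23 × 31 = 12121.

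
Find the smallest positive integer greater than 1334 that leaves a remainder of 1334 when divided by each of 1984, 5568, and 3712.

N − 1334 must be a common multiple of 1984, 5568, and 3712.
1984 = 2^6 × 31
5568 = 2^6 × 3 × 29
3712 = 2^7 × 29
LCM(1984, 5568, 3712) = 2^7 × 3 × 29 × 31 = 345216.
Smallest N > 1334 is LCM + 1334 = 345216 + 1334 = 346550.

346550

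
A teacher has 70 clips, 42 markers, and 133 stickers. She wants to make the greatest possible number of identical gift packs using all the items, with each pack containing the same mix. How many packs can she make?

7 packs

The pack count must divide each quantity, so the greatest is gcd(70, 42, 133).
70 = 2 × 5 × 7
42 = 2 × 3 × 7
133 = 7 × 19
gcd(70, 42, 133) = 7.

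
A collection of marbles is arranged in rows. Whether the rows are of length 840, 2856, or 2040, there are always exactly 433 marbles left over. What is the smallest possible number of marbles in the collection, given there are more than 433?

N − 433 must be a common multiple of 840, 2856, and 2040.
840 = 2^3 × 3 × 5 × 7
2856 = 2^3 × 3 × 7 × 17
2040 = 2^3 × 3 × 5 × 17
LCM(840, 2856, 2040) = 2^3 × 3 × 5 × 7 × 17 = 14280.
Smallest N > 433 is LCM + 433 = 14280 + 433 = 14713.

14713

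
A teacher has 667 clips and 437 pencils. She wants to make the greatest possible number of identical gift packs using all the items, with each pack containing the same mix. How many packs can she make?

23 packs

The pack count must divide each quantity, so the greatest is gcd(667, 437).
667 = 23 × 29
437 = 19 × 23
gcd(667, 437) = 23.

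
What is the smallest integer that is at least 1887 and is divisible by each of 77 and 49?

The integer must be a common multiple of 77 and 49, so a multiple of their LCM.
77 = 7 × 11
49 = 7^2
LCM(77, 49) = 7^2 × 11 = 539.
Smallest multiple of 539 that is ≥ 1887: ⌈1887/539⌉ × 539 = 4 × 539 = 2156.

2156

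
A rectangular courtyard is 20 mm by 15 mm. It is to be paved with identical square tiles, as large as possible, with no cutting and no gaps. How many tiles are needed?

12

Tile side = gcd(20, 15).
20 = 2^2 × 5
15 = 3 × 5
gcd(20, 15) = 5.
Tiles: (20/5) × (15/5) = 4 × 3 = 12.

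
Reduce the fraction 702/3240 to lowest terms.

702 = 2 × 3^3 × 13
3240 = 2^3 × 3^4 × 5
gcd(702, 3240) = 2 × 3^3 = 54.
Divide numerator and denominator by 54: 702/3240 = 13/60.

13/60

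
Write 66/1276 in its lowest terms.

66 = 2 × 3 × 11
1276 = 2^2 × 11 × 29
gcd(66, 1276) = 2 × 11 = 22.
Divide numerator and denominator by 22: 66/1276 = 3/58.

3/58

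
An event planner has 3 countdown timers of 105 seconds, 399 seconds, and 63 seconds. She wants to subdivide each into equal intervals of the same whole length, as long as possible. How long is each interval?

21 seconds

The interval must divide each timer length; the longest such is the gcd.
105 = 3 × 5 × 7
399 = 3 × 7 × 19
63 = 3^2 × 7
gcd(105, 399, 63) = 3 × 7 = 21.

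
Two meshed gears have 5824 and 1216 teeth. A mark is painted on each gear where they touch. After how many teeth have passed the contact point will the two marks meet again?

The first simultaneous occurrence is after LCM of the individual periods.
5824 = 2^6 × 7 × 13
1216 = 2^6 × 19
LCM(5824, 1216) = 2^6 × 7 × 13 × 19 = 110656.

110656 teeth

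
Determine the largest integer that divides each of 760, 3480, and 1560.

40

760 = 2^3 × 5 × 19
3480 = 2^3 × 3 × 5 × 29
1560 = 2^3 × 3 × 5 × 13
gcd(760, 3480, 1560) = 2^3 × 5 = 40.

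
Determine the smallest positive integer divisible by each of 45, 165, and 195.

45 = 3^2 × 5
165 = 3 × 5 × 11
195 = 3 × 5 × 13
LCM(45, 165, 195) = 3^2 × 5 × 11 × 13 = 6435.

6435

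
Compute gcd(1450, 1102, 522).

58

1450 = 2 × 5^2 × 29
1102 = 2 × 19 × 29
522 = 2 × 3^2 × 29
gcd(1450, 1102, 522) = 2 × 29 = 58.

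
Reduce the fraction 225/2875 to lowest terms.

9/115

225 = 3^2 × 5^2
2875 = 5^3 × 23
gcd(225, 2875) = 5^2 = 25.
Divide numerator and denominator by 25: 225/2875 = 9/115.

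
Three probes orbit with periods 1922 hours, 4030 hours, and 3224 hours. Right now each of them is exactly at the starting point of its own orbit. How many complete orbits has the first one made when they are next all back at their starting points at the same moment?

260 orbits

The first common completion time is the LCM of the periods.
1922 = 2 × 31^2
4030 = 2 × 5 × 13 × 31
3224 = 2^3 × 13 × 31
LCM(1922, 4030, 3224) = 2^3 × 5 × 13 × 31^2 = 499720.
Orbits for period 1922: 499720 / 1922 = 260.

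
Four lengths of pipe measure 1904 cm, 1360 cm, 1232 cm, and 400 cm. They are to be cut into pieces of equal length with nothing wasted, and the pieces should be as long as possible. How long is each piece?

16 cm

Each piece length must divide every original length, so the longest possible is gcd(1904, 1360, 1232, 400).
1904 = 2^4 × 7 × 17
1360 = 2^4 × 5 × 17
1232 = 2^4 × 7 × 11
400 = 2^4 × 5^2
gcd(1904, 1360, 1232, 400) = 2^4 = 16.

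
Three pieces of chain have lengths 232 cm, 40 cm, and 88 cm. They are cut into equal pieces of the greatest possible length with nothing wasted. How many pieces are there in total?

45

Piece length = gcd(232, 40, 88).
232 = 2^3 × 29
40 = 2^3 × 5
88 = 2^3 × 11
gcd(232, 40, 88) = 2^3 = 8.
Total pieces = 232/8 + 40/8 + 88/8 = 29 + 5 + 11 = 45.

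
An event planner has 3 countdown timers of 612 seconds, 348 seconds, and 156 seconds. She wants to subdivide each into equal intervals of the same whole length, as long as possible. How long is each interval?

The interval must divide each timer length; the longest such is the gcd.
612 = 2^2 × 3^2 × 17
348 = 2^2 × 3 × 29
156 = 2^2 × 3 × 13
gcd(612, 348, 156) = 2^2 × 3 = 12.

12 seconds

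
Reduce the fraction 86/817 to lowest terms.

2/19

86 = 2 × 43
817 = 19 × 43
gcd(86, 817) = 43.
Divide numerator and denominator by 43: 86/817 = 2/19.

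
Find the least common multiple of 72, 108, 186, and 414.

154008

72 = 2^3 × 3^2
108 = 2^2 × 3^3
186 = 2 × 3 × 31
414 = 2 × 3^2 × 23
LCM(72, 108, 186, 414) = 2^3 × 3^3 × 23 × 31 = 154008.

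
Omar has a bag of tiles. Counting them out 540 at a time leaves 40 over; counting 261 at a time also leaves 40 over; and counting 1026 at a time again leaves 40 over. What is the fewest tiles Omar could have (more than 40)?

297580

N − 40 must be a common multiple of 540, 261, and 1026.
540 = 2^2 × 3^3 × 5
261 = 3^2 × 29
1026 = 2 × 3^3 × 19
LCM(540, 261, 1026) = 2^2 × 3^3 × 5 × 19 × 29 = 297540.
Smallest N > 40 is LCM + 40 = 297540 + 40 = 297580.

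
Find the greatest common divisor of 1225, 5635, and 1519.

1225 = 5^2 × 7^2
5635 = 5 × 7^2 × 23
1519 = 7^2 × 31
gcd(1225, 5635, 1519) = 7^2 = 49.

49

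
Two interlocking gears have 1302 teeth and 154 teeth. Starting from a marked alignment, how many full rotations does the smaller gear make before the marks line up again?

They are all back at their starting positions together after one LCM of the periods.
1302 = 2 × 3 × 7 × 31
154 = 2 × 7 × 11
LCM(1302, 154) = 2 × 3 × 7 × 11 × 31 = 14322.
Rotations for period 154: 14322 / 154 = 93.

93 rotations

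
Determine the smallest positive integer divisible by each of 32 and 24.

32 = 2^5
24 = 2^3 × 3
LCM(32, 24) = 2^5 × 3 = 96.

96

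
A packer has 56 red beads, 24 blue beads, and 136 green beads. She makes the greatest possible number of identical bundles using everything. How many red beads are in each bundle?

7

Number of bundles = gcd(56, 24, 136).
56 = 2^3 × 7
24 = 2^3 × 3
136 = 2^3 × 17
gcd(56, 24, 136) = 2^3 = 8.
red beads per bundle = 56 / 8 = 7.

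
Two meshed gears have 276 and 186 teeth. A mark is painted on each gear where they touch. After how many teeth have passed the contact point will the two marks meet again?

We need the least common multiple of the intervals.
276 = 2^2 × 3 × 23
186 = 2 × 3 × 31
LCM(276, 186) = 2^2 × 3 × 23 × 31 = 8556.

8556 teeth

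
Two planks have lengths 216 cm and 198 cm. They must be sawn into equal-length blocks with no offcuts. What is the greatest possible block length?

18 cm

The block length must divide every plank, so the greatest is gcd(216, 198).
216 = 2^3 × 3^3
198 = 2 × 3^2 × 11
gcd(216, 198) = 2 × 3^2 = 18.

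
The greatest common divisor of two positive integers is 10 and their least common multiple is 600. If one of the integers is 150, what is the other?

40

For two integers, gcd × lcm = product, so the other is (10 × 600) / 150 = 6000 / 150 = 40.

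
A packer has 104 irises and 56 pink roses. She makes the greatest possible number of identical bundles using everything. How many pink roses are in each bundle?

7

Number of bundles = gcd(104, 56).
104 = 2^3 × 13
56 = 2^3 × 7
gcd(104, 56) = 2^3 = 8.
pink roses per bundle = 56 / 8 = 7.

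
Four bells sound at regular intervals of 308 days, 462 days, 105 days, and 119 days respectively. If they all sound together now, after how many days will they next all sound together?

78540 days

We need the least common multiple of the intervals.
308 = 2^2 × 7 × 11
462 = 2 × 3 × 7 × 11
105 = 3 × 5 × 7
119 = 7 × 17
LCM(308, 462, 105, 119) = 2^2 × 3 × 5 × 7 × 11 × 17 = 78540.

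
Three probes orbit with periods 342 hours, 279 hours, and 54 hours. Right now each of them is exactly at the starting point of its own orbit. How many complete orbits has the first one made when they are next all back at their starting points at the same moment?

The first common completion time is the LCM of the periods.
342 = 2 × 3^2 × 19
279 = 3^2 × 31
54 = 2 × 3^3
LCM(342, 279, 54) = 2 × 3^3 × 19 × 31 = 31806.
Orbits for period 342: 31806 / 342 = 93.

93 orbits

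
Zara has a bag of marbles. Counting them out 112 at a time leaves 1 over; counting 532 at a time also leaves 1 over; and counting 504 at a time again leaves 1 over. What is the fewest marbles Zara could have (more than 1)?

N − 1 must be a common multiple of 112, 532, and 504.
112 = 2^4 × 7
532 = 2^2 × 7 × 19
504 = 2^3 × 3^2 × 7
LCM(112, 532, 504) = 2^4 × 3^2 × 7 × 19 = 19152.
Smallest N > 1 is LCM + 1 = 19152 + 1 = 19153.

19153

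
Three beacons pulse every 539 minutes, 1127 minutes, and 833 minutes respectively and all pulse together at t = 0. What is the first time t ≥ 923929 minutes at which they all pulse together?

Joint pulses occur at multiples of LCM(539, 1127, 833).
539 = 7^2 × 11
1127 = 7^2 × 23
833 = 7^2 × 17
LCM(539, 1127, 833) = 7^2 × 11 × 17 × 23 = 210749.
Smallest multiple of 210749 that is ≥ 923929: ⌈923929/210749⌉ × 210749 = 5 × 210749 = 1053745.

1053745 minutes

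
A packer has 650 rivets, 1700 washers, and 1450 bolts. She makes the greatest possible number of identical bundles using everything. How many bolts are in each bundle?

Number of bundles = gcd(650, 1700, 1450).
650 = 2 × 5^2 × 13
1700 = 2^2 × 5^2 × 17
1450 = 2 × 5^2 × 29
gcd(650, 1700, 1450) = 2 × 5^2 = 50.
bolts per bundle = 1450 / 50 = 29.

29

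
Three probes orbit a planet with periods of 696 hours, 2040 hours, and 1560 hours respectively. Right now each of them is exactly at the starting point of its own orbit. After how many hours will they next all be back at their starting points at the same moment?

769080 hours

They coincide at every common multiple of the periods; the first is the LCM.
696 = 2^3 × 3 × 29
2040 = 2^3 × 3 × 5 × 17
1560 = 2^3 × 3 × 5 × 13
LCM(696, 2040, 1560) = 2^3 × 3 × 5 × 13 × 17 × 29 = 769080.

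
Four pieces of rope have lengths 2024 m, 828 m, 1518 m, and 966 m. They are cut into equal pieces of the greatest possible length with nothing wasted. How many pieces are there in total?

Piece length = gcd(2024, 828, 1518, 966).
2024 = 2^3 × 11 × 23
828 = 2^2 × 3^2 × 23
1518 = 2 × 3 × 11 × 23
966 = 2 × 3 × 7 × 23
gcd(2024, 828, 1518, 966) = 2 × 23 = 46.
Total pieces = 2024/46 + 828/46 + 1518/46 + 966/46 = 44 + 18 + 33 + 21 = 116.

116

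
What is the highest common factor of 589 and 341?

589 = 19 × 31
341 = 11 × 31
gcd(589, 341) = 31.

31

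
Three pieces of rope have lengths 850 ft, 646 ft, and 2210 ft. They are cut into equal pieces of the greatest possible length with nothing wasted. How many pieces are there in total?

109

Piece length = gcd(850, 646, 2210).
850 = 2 × 5^2 × 17
646 = 2 × 17 × 19
2210 = 2 × 5 × 13 × 17
gcd(850, 646, 2210) = 2 × 17 = 34.
Total pieces = 850/34 + 646/34 + 2210/34 = 25 + 19 + 65 = 109.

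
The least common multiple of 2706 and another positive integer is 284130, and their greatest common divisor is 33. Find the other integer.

3465

gcd × lcm = product of the two integers, so the other integer is (33 × 284130) / 2706 = 3465.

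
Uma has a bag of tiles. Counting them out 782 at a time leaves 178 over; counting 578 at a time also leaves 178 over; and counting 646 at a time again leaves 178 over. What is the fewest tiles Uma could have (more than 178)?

252764

N − 178 must be a common multiple of 782, 578, and 646.
782 = 2 × 17 × 23
578 = 2 × 17^2
646 = 2 × 17 × 19
LCM(782, 578, 646) = 2 × 17^2 × 19 × 23 = 252586.
Smallest N > 178 is LCM + 178 = 252586 + 178 = 252764.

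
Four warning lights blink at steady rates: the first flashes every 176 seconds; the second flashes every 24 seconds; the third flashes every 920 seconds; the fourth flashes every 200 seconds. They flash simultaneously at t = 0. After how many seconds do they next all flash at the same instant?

303600 seconds

The first simultaneous occurrence is after LCM of the individual periods.
176 = 2^4 × 11
24 = 2^3 × 3
920 = 2^3 × 5 × 23
200 = 2^3 × 5^2
LCM(176, 24, 920, 200) = 2^4 × 3 × 5^2 × 11 × 23 = 303600.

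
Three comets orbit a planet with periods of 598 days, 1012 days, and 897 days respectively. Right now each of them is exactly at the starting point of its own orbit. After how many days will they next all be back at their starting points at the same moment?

39468 days

The first simultaneous occurrence is after LCM of the individual periods.
598 = 2 × 13 × 23
1012 = 2^2 × 11 × 23
897 = 3 × 13 × 23
LCM(598, 1012, 897) = 2^2 × 3 × 11 × 13 × 23 = 39468.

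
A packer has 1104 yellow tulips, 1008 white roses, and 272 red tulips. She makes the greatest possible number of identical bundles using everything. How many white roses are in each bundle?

Number of bundles = gcd(1104, 1008, 272).
1104 = 2^4 × 3 × 23
1008 = 2^4 × 3^2 × 7
272 = 2^4 × 17
gcd(1104, 1008, 272) = 2^4 = 16.
white roses per bundle = 1008 / 16 = 63.

63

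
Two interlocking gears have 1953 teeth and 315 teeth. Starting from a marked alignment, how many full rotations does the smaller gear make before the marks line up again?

All finish a whole number of cycles simultaneously at t = LCM of the periods.
1953 = 3^2 × 7 × 31
315 = 3^2 × 5 × 7
LCM(1953, 315) = 3^2 × 5 × 7 × 31 = 9765.
Rotations for period 315: 9765 / 315 = 31.

31 rotations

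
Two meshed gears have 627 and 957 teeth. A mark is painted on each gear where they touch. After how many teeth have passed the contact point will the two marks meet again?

18183 teeth

The first simultaneous occurrence is after LCM of the individual periods.
627 = 3 × 11 × 19
957 = 3 × 11 × 29
LCM(627, 957) = 3 × 11 × 19 × 29 = 18183.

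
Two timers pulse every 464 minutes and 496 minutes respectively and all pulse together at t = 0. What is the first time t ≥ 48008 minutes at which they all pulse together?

57536 minutes

Joint pulses occur at multiples of LCM(464, 496).
464 = 2^4 × 29
496 = 2^4 × 31
LCM(464, 496) = 2^4 × 29 × 31 = 14384.
Smallest multiple of 14384 that is ≥ 48008: ⌈48008/14384⌉ × 14384 = 4 × 14384 = 57536.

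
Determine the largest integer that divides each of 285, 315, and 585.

15

285 = 3 × 5 × 19
315 = 3^2 × 5 × 7
585 = 3^2 × 5 × 13
gcd(285, 315, 585) = 3 × 5 = 15.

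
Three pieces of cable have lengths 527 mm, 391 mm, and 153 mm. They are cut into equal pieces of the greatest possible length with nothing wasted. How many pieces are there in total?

63

Piece length = gcd(527, 391, 153).
527 = 17 × 31
391 = 17 × 23
153 = 3^2 × 17
gcd(527, 391, 153) = 17.
Total pieces = 527/17 + 391/17 + 153/17 = 31 + 23 + 9 = 63.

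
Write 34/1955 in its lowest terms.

34 = 2 × 17
1955 = 5 × 17 × 23
gcd(34, 1955) = 17.
Divide numerator and denominator by 17: 34/1955 = 2/115.

2/115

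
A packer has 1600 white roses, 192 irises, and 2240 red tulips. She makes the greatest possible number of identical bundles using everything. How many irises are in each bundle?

Number of bundles = gcd(1600, 192, 2240).
1600 = 2^6 × 5^2
192 = 2^6 × 3
2240 = 2^6 × 5 × 7
gcd(1600, 192, 2240) = 2^6 = 64.
irises per bundle = 192 / 64 = 3.

3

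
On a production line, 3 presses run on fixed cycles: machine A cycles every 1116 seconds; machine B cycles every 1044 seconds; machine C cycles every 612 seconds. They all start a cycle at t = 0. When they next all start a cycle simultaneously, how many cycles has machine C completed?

899 cycles

The first common completion time is the LCM of the periods.
1116 = 2^2 × 3^2 × 31
1044 = 2^2 × 3^2 × 29
612 = 2^2 × 3^2 × 17
LCM(1116, 1044, 612) = 2^2 × 3^2 × 17 × 29 × 31 = 550188.
Cycles for period 612: 550188 / 612 = 899.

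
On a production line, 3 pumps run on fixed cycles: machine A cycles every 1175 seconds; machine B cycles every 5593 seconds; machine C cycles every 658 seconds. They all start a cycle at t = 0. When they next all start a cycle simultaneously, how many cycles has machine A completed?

They are all back at their starting positions together after one LCM of the periods.
1175 = 5^2 × 47
5593 = 7 × 17 × 47
658 = 2 × 7 × 47
LCM(1175, 5593, 658) = 2 × 5^2 × 7 × 17 × 47 = 279650.
Cycles for period 1175: 279650 / 1175 = 238.

238 cycles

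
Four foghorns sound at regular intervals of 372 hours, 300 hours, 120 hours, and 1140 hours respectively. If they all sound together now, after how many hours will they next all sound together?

We need the least common multiple of the intervals.
372 = 2^2 × 3 × 31
300 = 2^2 × 3 × 5^2
120 = 2^3 × 3 × 5
1140 = 2^2 × 3 × 5 × 19
LCM(372, 300, 120, 1140) = 2^3 × 3 × 5^2 × 19 × 31 = 353400.

353400 hours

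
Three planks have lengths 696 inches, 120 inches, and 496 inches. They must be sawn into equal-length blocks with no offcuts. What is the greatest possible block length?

This is the greatest common divisor of 696, 120, and 496.
696 = 2^3 × 3 × 29
120 = 2^3 × 3 × 5
496 = 2^4 × 31
gcd(696, 120, 496) = 2^3 = 8.

8 inches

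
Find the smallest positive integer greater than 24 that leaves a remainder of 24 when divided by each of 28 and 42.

108

N − 24 must be a common multiple of 28 and 42.
28 = 2^2 × 7
42 = 2 × 3 × 7
LCM(28, 42) = 2^2 × 3 × 7 = 84.
Smallest N > 24 is LCM + 24 = 84 + 24 = 108.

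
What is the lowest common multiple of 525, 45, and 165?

17325

525 = 3 × 5^2 × 7
45 = 3^2 × 5
165 = 3 × 5 × 11
LCM(525, 45, 165) = 3^2 × 5^2 × 7 × 11 = 17325.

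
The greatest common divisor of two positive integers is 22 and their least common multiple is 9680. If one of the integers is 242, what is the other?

880

For two integers, gcd × lcm = product, so the other is (22 × 9680) / 242 = 212960 / 242 = 880.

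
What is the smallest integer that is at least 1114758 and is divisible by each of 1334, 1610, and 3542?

1540770

The integer must be a common multiple of 1334, 1610, and 3542, so a multiple of their LCM.
1334 = 2 × 23 × 29
1610 = 2 × 5 × 7 × 23
3542 = 2 × 7 × 11 × 23
LCM(1334, 1610, 3542) = 2 × 5 × 7 × 11 × 23 × 29 = 513590.
Smallest multiple of 513590 that is ≥ 1114758: ⌈1114758/513590⌉ × 513590 = 3 × 513590 = 1540770.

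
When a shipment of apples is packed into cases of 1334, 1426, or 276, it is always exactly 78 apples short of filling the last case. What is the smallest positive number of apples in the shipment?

248046

Being 78 short of a full case of size k means N ≡ −78 (mod k), i.e. N + 78 is a multiple of each size.
1334 = 2 × 23 × 29
1426 = 2 × 23 × 31
276 = 2^2 × 3 × 23
LCM(1334, 1426, 276) = 2^2 × 3 × 23 × 29 × 31 = 248124.
Smallest positive N is 248124 − 78 = 248046.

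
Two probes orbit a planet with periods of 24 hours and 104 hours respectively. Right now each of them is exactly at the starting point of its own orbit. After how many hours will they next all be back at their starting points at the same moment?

312 hours

They coincide at every common multiple of the periods; the first is the LCM.
24 = 2^3 × 3
104 = 2^3 × 13
LCM(24, 104) = 2^3 × 3 × 13 = 312.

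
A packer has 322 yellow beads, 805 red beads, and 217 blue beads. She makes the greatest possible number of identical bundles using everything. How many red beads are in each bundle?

Number of bundles = gcd(322, 805, 217).
322 = 2 × 7 × 23
805 = 5 × 7 × 23
217 = 7 × 31
gcd(322, 805, 217) = 7.
red beads per bundle = 805 / 7 = 115.

115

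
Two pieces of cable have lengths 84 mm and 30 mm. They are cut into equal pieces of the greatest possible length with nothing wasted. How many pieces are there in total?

Piece length = gcd(84, 30).
84 = 2^2 × 3 × 7
30 = 2 × 3 × 5
gcd(84, 30) = 2 × 3 = 6.
Total pieces = 84/6 + 30/6 = 14 + 5 = 19.

19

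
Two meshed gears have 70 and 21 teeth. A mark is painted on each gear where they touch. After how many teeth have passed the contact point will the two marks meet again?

210 teeth

We need the least common multiple of the intervals.
70 = 2 × 5 × 7
21 = 3 × 7
LCM(70, 21) = 2 × 3 × 5 × 7 = 210.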